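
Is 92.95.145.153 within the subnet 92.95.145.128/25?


Subnet network: 92.95.145.128
Test IP AND mask: 92.95.145.128
Yes, 92.95.145.153 is in 92.95.145.128/25


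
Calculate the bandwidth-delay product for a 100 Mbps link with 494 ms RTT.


BDP = bandwidth * RTT
= 100 Mbps * 494 ms
= 100 * 1e6 * 494 / 1000 bits
= 49400000 bits
= 6175000 bytes
= 6030.2734 KB
BDP = 49400000 bits (6175000 bytes)


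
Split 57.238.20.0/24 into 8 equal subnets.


New prefix = 24 + 3 = 27
Each subnet has 32 addresses
  57.238.20.0/27
  57.238.20.32/27
  57.238.20.64/27
  57.238.20.96/27
  57.238.20.128/27
  57.238.20.160/27
  57.238.20.192/27
  57.238.20.224/27
Subnets: 57.238.20.0/27, 57.238.20.32/27, 57.238.20.64/27, 57.238.20.96/27, 57.238.20.128/27, 57.238.20.160/27, 57.238.20.192/27, 57.238.20.224/27


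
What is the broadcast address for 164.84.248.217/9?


Network: 164.0.0.0/9
Host bits = 23
Set all host bits to 1:
Broadcast: 164.127.255.255


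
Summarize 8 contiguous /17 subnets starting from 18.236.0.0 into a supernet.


Original prefix: /17
Number of subnets: 8 = 2^3
New prefix = 17 - 3 = 14
Supernet: 18.236.0.0/14


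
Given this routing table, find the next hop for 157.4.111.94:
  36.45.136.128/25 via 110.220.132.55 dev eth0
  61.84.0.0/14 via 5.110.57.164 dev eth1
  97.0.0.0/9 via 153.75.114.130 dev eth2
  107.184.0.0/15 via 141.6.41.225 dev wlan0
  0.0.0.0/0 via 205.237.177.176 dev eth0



Longest prefix match for 157.4.111.94:
  /25 36.45.136.128: no
  /14 61.84.0.0: no
  /9 97.0.0.0: no
  /15 107.184.0.0: no
  /0 0.0.0.0: MATCH
Selected: next-hop 205.237.177.176 via eth0 (matched /0)


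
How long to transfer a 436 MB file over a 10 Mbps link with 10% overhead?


Effective throughput = 10 * (1 - 10/100) = 9 Mbps
File size in Mb = 436 * 8 = 3488 Mb
Time = 3488 / 9
Time = 387.5556 seconds


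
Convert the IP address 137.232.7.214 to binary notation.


137 = 10001001
232 = 11101000
7 = 00000111
214 = 11010110
Binary: 10001001.11101000.00000111.11010110


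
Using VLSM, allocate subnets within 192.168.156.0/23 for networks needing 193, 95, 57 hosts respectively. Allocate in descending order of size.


193 hosts -> /24 (254 usable): 192.168.156.0/24
95 hosts -> /25 (126 usable): 192.168.157.0/25
57 hosts -> /26 (62 usable): 192.168.157.128/26
Allocation: 192.168.156.0/24 (193 hosts, 254 usable); 192.168.157.0/25 (95 hosts, 126 usable); 192.168.157.128/26 (57 hosts, 62 usable)


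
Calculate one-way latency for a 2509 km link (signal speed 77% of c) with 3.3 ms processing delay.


Speed = 0.77 * 3e5 km/s = 231000 km/s
Propagation delay = 2509 / 231000 = 0.0109 s = 10.8615 ms
Processing delay = 3.3 ms
Total one-way latency = 14.1615 ms


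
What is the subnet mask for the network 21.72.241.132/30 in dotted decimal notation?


/30 means 30 network bits, 2 host bits
Binary: 11111111111111111111111111111100
Mask: 255.255.255.252


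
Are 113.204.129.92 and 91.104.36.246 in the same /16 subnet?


Mask: 255.255.0.0
113.204.129.92 AND mask = 113.204.0.0
91.104.36.246 AND mask = 91.104.0.0
No, different subnets (113.204.0.0 vs 91.104.0.0)


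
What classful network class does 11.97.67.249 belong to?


First octet: 11
Binary: 00001011
0xxxxxxx -> Class A (1-126)
Class A, default mask 255.0.0.0 (/8)


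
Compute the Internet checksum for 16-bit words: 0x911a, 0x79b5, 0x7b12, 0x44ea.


Sum all words (with carry folding):
+ 0x911a = 0x911a
+ 0x79b5 = 0x0ad0
+ 0x7b12 = 0x85e2
+ 0x44ea = 0xcacc
One's complement: ~0xcacc
Checksum = 0x3533


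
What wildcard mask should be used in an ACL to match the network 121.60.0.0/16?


Subnet mask: 255.255.0.0
Wildcard = 255.255.255.255 - subnet mask
255 - 255 = 0
255 - 255 = 0
255 - 0 = 255
255 - 0 = 255
Wildcard: 0.0.255.255


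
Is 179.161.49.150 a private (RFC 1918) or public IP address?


RFC 1918 private ranges:
  10.0.0.0/8 (10.0.0.0 - 10.255.255.255)
  172.16.0.0/12 (172.16.0.0 - 172.31.255.255)
  192.168.0.0/16 (192.168.0.0 - 192.168.255.255)
Public (not in any RFC 1918 range)


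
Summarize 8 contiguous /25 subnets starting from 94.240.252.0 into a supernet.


Original prefix: /25
Number of subnets: 8 = 2^3
New prefix = 25 - 3 = 22
Supernet: 94.240.252.0/22


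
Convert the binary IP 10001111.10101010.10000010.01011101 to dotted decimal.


10001111 = 143
10101010 = 170
10000010 = 130
01011101 = 93
IP: 143.170.130.93


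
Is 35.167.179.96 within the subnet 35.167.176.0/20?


Subnet network: 35.167.176.0
Test IP AND mask: 35.167.176.0
Yes, 35.167.179.96 is in 35.167.176.0/20


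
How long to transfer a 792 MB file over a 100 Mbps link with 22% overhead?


Effective throughput = 100 * (1 - 22/100) = 78 Mbps
File size in Mb = 792 * 8 = 6336 Mb
Time = 6336 / 78
Time = 81.2308 seconds


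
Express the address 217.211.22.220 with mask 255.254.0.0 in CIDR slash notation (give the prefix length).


Binary: 11111111.11111110.00000000.00000000
Count leading 1s
Prefix: /15


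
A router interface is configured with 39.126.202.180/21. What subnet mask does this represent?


/21 means 21 network bits, 11 host bits
Binary: 11111111111111111111100000000000
Mask: 255.255.248.0


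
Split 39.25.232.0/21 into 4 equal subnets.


New prefix = 21 + 2 = 23
Each subnet has 512 addresses
  39.25.232.0/23
  39.25.234.0/23
  39.25.236.0/23
  39.25.238.0/23
Subnets: 39.25.232.0/23, 39.25.234.0/23, 39.25.236.0/23, 39.25.238.0/23


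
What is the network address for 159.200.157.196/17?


IP:   10011111.11001000.10011101.11000100
Mask: 11111111.11111111.10000000.00000000
AND operation:
Net:  10011111.11001000.10000000.00000000
Network: 159.200.128.0/17


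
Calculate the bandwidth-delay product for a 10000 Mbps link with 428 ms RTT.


BDP = bandwidth * RTT
= 10000 Mbps * 428 ms
= 10000 * 1e6 * 428 / 1000 bits
= 4280000000 bits
= 535000000 bytes
= 522460.9375 KB
BDP = 4280000000 bits (535000000 bytes)


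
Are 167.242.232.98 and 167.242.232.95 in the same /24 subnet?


Mask: 255.255.255.0
167.242.232.98 AND mask = 167.242.232.0
167.242.232.95 AND mask = 167.242.232.0
Yes, same subnet (167.242.232.0)


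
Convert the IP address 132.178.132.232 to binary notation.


132 = 10000100
178 = 10110010
132 = 10000100
232 = 11101000
Binary: 10000100.10110010.10000100.11101000


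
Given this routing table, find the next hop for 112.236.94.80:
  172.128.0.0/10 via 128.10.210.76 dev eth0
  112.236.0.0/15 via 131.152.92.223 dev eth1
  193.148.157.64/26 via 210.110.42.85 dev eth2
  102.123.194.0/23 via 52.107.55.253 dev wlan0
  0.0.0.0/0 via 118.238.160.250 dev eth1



Longest prefix match for 112.236.94.80:
  /10 172.128.0.0: no
  /15 112.236.0.0: MATCH
  /26 193.148.157.64: no
  /23 102.123.194.0: no
  /0 0.0.0.0: MATCH
Selected: next-hop 131.152.92.223 via eth1 (matched /15)


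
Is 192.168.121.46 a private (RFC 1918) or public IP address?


RFC 1918 private ranges:
  10.0.0.0/8 (10.0.0.0 - 10.255.255.255)
  172.16.0.0/12 (172.16.0.0 - 172.31.255.255)
  192.168.0.0/16 (192.168.0.0 - 192.168.255.255)
Private (in 192.168.0.0/16)


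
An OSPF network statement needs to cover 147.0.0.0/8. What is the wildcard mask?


Subnet mask: 255.0.0.0
Wildcard = 255.255.255.255 - subnet mask
255 - 255 = 0
255 - 0 = 255
255 - 0 = 255
255 - 0 = 255
Wildcard: 0.255.255.255


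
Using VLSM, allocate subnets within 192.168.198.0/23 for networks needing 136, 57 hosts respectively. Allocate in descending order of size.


136 hosts -> /24 (254 usable): 192.168.198.0/24
57 hosts -> /26 (62 usable): 192.168.199.0/26
Allocation: 192.168.198.0/24 (136 hosts, 254 usable); 192.168.199.0/26 (57 hosts, 62 usable)


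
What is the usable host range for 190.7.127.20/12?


Network: 190.0.0.0
Broadcast: 190.15.255.255
First usable = network + 1
Last usable = broadcast - 1
Range: 190.0.0.1 to 190.15.255.254


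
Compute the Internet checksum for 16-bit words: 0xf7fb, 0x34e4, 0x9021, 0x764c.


Sum all words (with carry folding):
+ 0xf7fb = 0xf7fb
+ 0x34e4 = 0x2ce0
+ 0x9021 = 0xbd01
+ 0x764c = 0x334e
One's complement: ~0x334e
Checksum = 0xccb1


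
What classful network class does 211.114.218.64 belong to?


First octet: 211
Binary: 11010011
110xxxxx -> Class C (192-223)
Class C, default mask 255.255.255.0 (/24)


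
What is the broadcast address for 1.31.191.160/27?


Network: 1.31.191.160/27
Host bits = 5
Set all host bits to 1:
Broadcast: 1.31.191.191


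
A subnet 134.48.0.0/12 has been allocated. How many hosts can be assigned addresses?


Host bits = 32 - 12 = 20
Total addresses = 2^20 = 1048576
Usable = total - 2 (network and broadcast)
Usable hosts: 1048574


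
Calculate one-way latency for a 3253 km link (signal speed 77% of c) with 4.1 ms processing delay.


Speed = 0.77 * 3e5 km/s = 231000 km/s
Propagation delay = 3253 / 231000 = 0.0141 s = 14.0823 ms
Processing delay = 4.1 ms
Total one-way latency = 18.1823 ms


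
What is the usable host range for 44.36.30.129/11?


Network: 44.32.0.0
Broadcast: 44.63.255.255
First usable = network + 1
Last usable = broadcast - 1
Range: 44.32.0.1 to 44.63.255.254


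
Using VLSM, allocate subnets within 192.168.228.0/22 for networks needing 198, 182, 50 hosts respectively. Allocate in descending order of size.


198 hosts -> /24 (254 usable): 192.168.228.0/24
182 hosts -> /24 (254 usable): 192.168.229.0/24
50 hosts -> /26 (62 usable): 192.168.230.0/26
Allocation: 192.168.228.0/24 (198 hosts, 254 usable); 192.168.229.0/24 (182 hosts, 254 usable); 192.168.230.0/26 (50 hosts, 62 usable)


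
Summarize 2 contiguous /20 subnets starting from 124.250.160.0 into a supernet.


Original prefix: /20
Number of subnets: 2 = 2^1
New prefix = 20 - 1 = 19
Supernet: 124.250.160.0/19


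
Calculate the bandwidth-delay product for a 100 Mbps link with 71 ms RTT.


BDP = bandwidth * RTT
= 100 Mbps * 71 ms
= 100 * 1e6 * 71 / 1000 bits
= 7100000 bits
= 887500 bytes
= 866.6992 KB
BDP = 7100000 bits (887500 bytes)


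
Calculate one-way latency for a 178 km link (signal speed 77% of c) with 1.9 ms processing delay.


Speed = 0.77 * 3e5 km/s = 231000 km/s
Propagation delay = 178 / 231000 = 0.0008 s = 0.7706 ms
Processing delay = 1.9 ms
Total one-way latency = 2.6706 ms


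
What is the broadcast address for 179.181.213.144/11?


Network: 179.160.0.0/11
Host bits = 21
Set all host bits to 1:
Broadcast: 179.191.255.255


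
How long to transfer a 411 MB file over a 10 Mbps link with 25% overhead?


Effective throughput = 10 * (1 - 25/100) = 7.5 Mbps
File size in Mb = 411 * 8 = 3288 Mb
Time = 3288 / 7.5
Time = 438.4 seconds


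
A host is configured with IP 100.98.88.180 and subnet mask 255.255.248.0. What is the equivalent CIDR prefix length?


Binary: 11111111.11111111.11111000.00000000
Count leading 1s
Prefix: /21


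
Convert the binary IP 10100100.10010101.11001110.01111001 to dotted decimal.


10100100 = 164
10010101 = 149
11001110 = 206
01111001 = 121
IP: 164.149.206.121


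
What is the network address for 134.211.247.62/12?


IP:   10000110.11010011.11110111.00111110
Mask: 11111111.11110000.00000000.00000000
AND operation:
Net:  10000110.11010000.00000000.00000000
Network: 134.208.0.0/12


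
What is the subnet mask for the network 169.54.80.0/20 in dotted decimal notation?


/20 means 20 network bits, 12 host bits
Binary: 11111111111111111111000000000000
Mask: 255.255.240.0


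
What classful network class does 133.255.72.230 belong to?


First octet: 133
Binary: 10000101
10xxxxxx -> Class B (128-191)
Class B, default mask 255.255.0.0 (/16)


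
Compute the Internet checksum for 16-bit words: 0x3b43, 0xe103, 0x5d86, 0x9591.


Sum all words (with carry folding):
+ 0x3b43 = 0x3b43
+ 0xe103 = 0x1c47
+ 0x5d86 = 0x79cd
+ 0x9591 = 0x0f5f
One's complement: ~0x0f5f
Checksum = 0xf0a0


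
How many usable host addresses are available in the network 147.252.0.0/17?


Host bits = 32 - 17 = 15
Total addresses = 2^15 = 32768
Usable = total - 2 (network and broadcast)
Usable hosts: 32766


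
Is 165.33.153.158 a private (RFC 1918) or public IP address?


RFC 1918 private ranges:
  10.0.0.0/8 (10.0.0.0 - 10.255.255.255)
  172.16.0.0/12 (172.16.0.0 - 172.31.255.255)
  192.168.0.0/16 (192.168.0.0 - 192.168.255.255)
Public (not in any RFC 1918 range)


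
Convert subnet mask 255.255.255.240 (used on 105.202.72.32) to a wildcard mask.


Subnet mask: 255.255.255.240
Wildcard = 255.255.255.255 - subnet mask
255 - 255 = 0
255 - 255 = 0
255 - 255 = 0
255 - 240 = 15
Wildcard: 0.0.0.15


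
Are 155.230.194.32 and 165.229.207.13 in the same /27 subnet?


Mask: 255.255.255.224
155.230.194.32 AND mask = 155.230.194.32
165.229.207.13 AND mask = 165.229.207.0
No, different subnets (155.230.194.32 vs 165.229.207.0)


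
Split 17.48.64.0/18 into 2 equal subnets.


New prefix = 18 + 1 = 19
Each subnet has 8192 addresses
  17.48.64.0/19
  17.48.96.0/19
Subnets: 17.48.64.0/19, 17.48.96.0/19


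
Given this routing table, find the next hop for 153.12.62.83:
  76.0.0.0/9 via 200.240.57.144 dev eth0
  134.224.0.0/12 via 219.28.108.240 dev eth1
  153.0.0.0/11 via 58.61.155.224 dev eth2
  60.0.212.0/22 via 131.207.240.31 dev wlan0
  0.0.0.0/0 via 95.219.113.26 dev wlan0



Longest prefix match for 153.12.62.83:
  /9 76.0.0.0: no
  /12 134.224.0.0: no
  /11 153.0.0.0: MATCH
  /22 60.0.212.0: no
  /0 0.0.0.0: MATCH
Selected: next-hop 58.61.155.224 via eth2 (matched /11)


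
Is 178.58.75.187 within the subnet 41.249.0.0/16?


Subnet network: 41.249.0.0
Test IP AND mask: 178.58.0.0
No, 178.58.75.187 is not in 41.249.0.0/16


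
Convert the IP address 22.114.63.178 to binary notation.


22 = 00010110
114 = 01110010
63 = 00111111
178 = 10110010
Binary: 00010110.01110010.00111111.10110010


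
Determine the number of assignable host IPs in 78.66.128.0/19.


Host bits = 32 - 19 = 13
Total addresses = 2^13 = 8192
Usable = total - 2 (network and broadcast)
Usable hosts: 8190


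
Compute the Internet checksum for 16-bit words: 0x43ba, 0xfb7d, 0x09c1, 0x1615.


Sum all words (with carry folding):
+ 0x43ba = 0x43ba
+ 0xfb7d = 0x3f38
+ 0x09c1 = 0x48f9
+ 0x1615 = 0x5f0e
One's complement: ~0x5f0e
Checksum = 0xa0f1


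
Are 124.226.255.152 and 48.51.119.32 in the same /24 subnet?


Mask: 255.255.255.0
124.226.255.152 AND mask = 124.226.255.0
48.51.119.32 AND mask = 48.51.119.0
No, different subnets (124.226.255.0 vs 48.51.119.0)


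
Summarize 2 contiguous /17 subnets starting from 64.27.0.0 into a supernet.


Original prefix: /17
Number of subnets: 2 = 2^1
New prefix = 17 - 1 = 16
Supernet: 64.27.0.0/16


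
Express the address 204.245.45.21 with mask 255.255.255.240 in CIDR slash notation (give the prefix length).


Binary: 11111111.11111111.11111111.11110000
Count leading 1s
Prefix: /28


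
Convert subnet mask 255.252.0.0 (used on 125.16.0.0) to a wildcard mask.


Subnet mask: 255.252.0.0
Wildcard = 255.255.255.255 - subnet mask
255 - 255 = 0
255 - 252 = 3
255 - 0 = 255
255 - 0 = 255
Wildcard: 0.3.255.255


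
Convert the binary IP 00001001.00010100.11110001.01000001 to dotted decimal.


00001001 = 9
00010100 = 20
11110001 = 241
01000001 = 65
IP: 9.20.241.65


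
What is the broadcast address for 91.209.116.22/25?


Network: 91.209.116.0/25
Host bits = 7
Set all host bits to 1:
Broadcast: 91.209.116.127


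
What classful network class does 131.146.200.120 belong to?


First octet: 131
Binary: 10000011
10xxxxxx -> Class B (128-191)
Class B, default mask 255.255.0.0 (/16)


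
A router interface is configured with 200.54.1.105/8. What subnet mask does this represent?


/8 means 8 network bits, 24 host bits
Binary: 11111111000000000000000000000000
Mask: 255.0.0.0


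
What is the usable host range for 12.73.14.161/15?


Network: 12.72.0.0
Broadcast: 12.73.255.255
First usable = network + 1
Last usable = broadcast - 1
Range: 12.72.0.1 to 12.73.255.254


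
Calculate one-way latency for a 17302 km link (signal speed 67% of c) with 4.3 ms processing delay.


Speed = 0.67 * 3e5 km/s = 201000 km/s
Propagation delay = 17302 / 201000 = 0.0861 s = 86.0796 ms
Processing delay = 4.3 ms
Total one-way latency = 90.3796 ms


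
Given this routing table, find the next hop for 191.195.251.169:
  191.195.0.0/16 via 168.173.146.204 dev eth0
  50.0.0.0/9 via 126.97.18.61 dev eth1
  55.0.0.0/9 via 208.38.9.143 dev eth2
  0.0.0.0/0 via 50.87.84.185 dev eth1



Longest prefix match for 191.195.251.169:
  /16 191.195.0.0: MATCH
  /9 50.0.0.0: no
  /9 55.0.0.0: no
  /0 0.0.0.0: MATCH
Selected: next-hop 168.173.146.204 via eth0 (matched /16)


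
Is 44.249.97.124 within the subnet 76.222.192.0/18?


Subnet network: 76.222.192.0
Test IP AND mask: 44.249.64.0
No, 44.249.97.124 is not in 76.222.192.0/18


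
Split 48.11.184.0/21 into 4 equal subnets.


New prefix = 21 + 2 = 23
Each subnet has 512 addresses
  48.11.184.0/23
  48.11.186.0/23
  48.11.188.0/23
  48.11.190.0/23
Subnets: 48.11.184.0/23, 48.11.186.0/23, 48.11.188.0/23, 48.11.190.0/23


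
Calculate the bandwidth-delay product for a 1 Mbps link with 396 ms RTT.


BDP = bandwidth * RTT
= 1 Mbps * 396 ms
= 1 * 1e6 * 396 / 1000 bits
= 396000 bits
= 49500 bytes
= 48.3398 KB
BDP = 396000 bits (49500 bytes)


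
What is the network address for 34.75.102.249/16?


IP:   00100010.01001011.01100110.11111001
Mask: 11111111.11111111.00000000.00000000
AND operation:
Net:  00100010.01001011.00000000.00000000
Network: 34.75.0.0/16


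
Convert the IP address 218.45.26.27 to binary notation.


218 = 11011010
45 = 00101101
26 = 00011010
27 = 00011011
Binary: 11011010.00101101.00011010.00011011


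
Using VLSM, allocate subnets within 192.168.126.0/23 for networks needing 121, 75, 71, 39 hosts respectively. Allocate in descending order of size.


121 hosts -> /25 (126 usable): 192.168.126.0/25
75 hosts -> /25 (126 usable): 192.168.126.128/25
71 hosts -> /25 (126 usable): 192.168.127.0/25
39 hosts -> /26 (62 usable): 192.168.127.128/26
Allocation: 192.168.126.0/25 (121 hosts, 126 usable); 192.168.126.128/25 (75 hosts, 126 usable); 192.168.127.0/25 (71 hosts, 126 usable); 192.168.127.128/26 (39 hosts, 62 usable)


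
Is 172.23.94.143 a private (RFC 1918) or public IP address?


RFC 1918 private ranges:
  10.0.0.0/8 (10.0.0.0 - 10.255.255.255)
  172.16.0.0/12 (172.16.0.0 - 172.31.255.255)
  192.168.0.0/16 (192.168.0.0 - 192.168.255.255)
Private (in 172.16.0.0/12)


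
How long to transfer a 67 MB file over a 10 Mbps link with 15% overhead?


Effective throughput = 10 * (1 - 15/100) = 8.5 Mbps
File size in Mb = 67 * 8 = 536 Mb
Time = 536 / 8.5
Time = 63.0588 seconds


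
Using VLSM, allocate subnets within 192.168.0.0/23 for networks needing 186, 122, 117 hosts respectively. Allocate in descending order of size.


186 hosts -> /24 (254 usable): 192.168.0.0/24
122 hosts -> /25 (126 usable): 192.168.1.0/25
117 hosts -> /25 (126 usable): 192.168.1.128/25
Allocation: 192.168.0.0/24 (186 hosts, 254 usable); 192.168.1.0/25 (122 hosts, 126 usable); 192.168.1.128/25 (117 hosts, 126 usable)


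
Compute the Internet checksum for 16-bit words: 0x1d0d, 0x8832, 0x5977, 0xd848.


Sum all words (with carry folding):
+ 0x1d0d = 0x1d0d
+ 0x8832 = 0xa53f
+ 0x5977 = 0xfeb6
+ 0xd848 = 0xd6ff
One's complement: ~0xd6ff
Checksum = 0x2900


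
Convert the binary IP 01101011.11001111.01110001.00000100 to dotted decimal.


01101011 = 107
11001111 = 207
01110001 = 113
00000100 = 4
IP: 107.207.113.4


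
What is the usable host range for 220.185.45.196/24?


Network: 220.185.45.0
Broadcast: 220.185.45.255
First usable = network + 1
Last usable = broadcast - 1
Range: 220.185.45.1 to 220.185.45.254


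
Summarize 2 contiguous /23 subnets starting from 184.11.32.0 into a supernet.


Original prefix: /23
Number of subnets: 2 = 2^1
New prefix = 23 - 1 = 22
Supernet: 184.11.32.0/22


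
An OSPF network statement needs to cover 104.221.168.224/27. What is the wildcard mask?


Subnet mask: 255.255.255.224
Wildcard = 255.255.255.255 - subnet mask
255 - 255 = 0
255 - 255 = 0
255 - 255 = 0
255 - 224 = 31
Wildcard: 0.0.0.31


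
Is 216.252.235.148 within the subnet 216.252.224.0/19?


Subnet network: 216.252.224.0
Test IP AND mask: 216.252.224.0
Yes, 216.252.235.148 is in 216.252.224.0/19


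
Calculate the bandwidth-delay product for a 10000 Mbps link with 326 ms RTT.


BDP = bandwidth * RTT
= 10000 Mbps * 326 ms
= 10000 * 1e6 * 326 / 1000 bits
= 3260000000 bits
= 407500000 bytes
= 397949.2188 KB
BDP = 3260000000 bits (407500000 bytes)


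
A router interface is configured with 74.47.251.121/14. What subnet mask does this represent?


/14 means 14 network bits, 18 host bits
Binary: 11111111111111000000000000000000
Mask: 255.252.0.0


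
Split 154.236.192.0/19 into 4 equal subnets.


New prefix = 19 + 2 = 21
Each subnet has 2048 addresses
  154.236.192.0/21
  154.236.200.0/21
  154.236.208.0/21
  154.236.216.0/21
Subnets: 154.236.192.0/21, 154.236.200.0/21, 154.236.208.0/21, 154.236.216.0/21


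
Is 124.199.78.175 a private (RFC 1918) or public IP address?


RFC 1918 private ranges:
  10.0.0.0/8 (10.0.0.0 - 10.255.255.255)
  172.16.0.0/12 (172.16.0.0 - 172.31.255.255)
  192.168.0.0/16 (192.168.0.0 - 192.168.255.255)
Public (not in any RFC 1918 range)


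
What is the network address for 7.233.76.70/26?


IP:   00000111.11101001.01001100.01000110
Mask: 11111111.11111111.11111111.11000000
AND operation:
Net:  00000111.11101001.01001100.01000000
Network: 7.233.76.64/26


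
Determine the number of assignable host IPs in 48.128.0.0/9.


Host bits = 32 - 9 = 23
Total addresses = 2^23 = 8388608
Usable = total - 2 (network and broadcast)
Usable hosts: 8388606


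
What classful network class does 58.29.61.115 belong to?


First octet: 58
Binary: 00111010
0xxxxxxx -> Class A (1-126)
Class A, default mask 255.0.0.0 (/8)


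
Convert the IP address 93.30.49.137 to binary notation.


93 = 01011101
30 = 00011110
49 = 00110001
137 = 10001001
Binary: 01011101.00011110.00110001.10001001


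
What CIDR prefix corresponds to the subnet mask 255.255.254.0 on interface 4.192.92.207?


Binary: 11111111.11111111.11111110.00000000
Count leading 1s
Prefix: /23


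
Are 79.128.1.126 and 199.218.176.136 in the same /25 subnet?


Mask: 255.255.255.128
79.128.1.126 AND mask = 79.128.1.0
199.218.176.136 AND mask = 199.218.176.128
No, different subnets (79.128.1.0 vs 199.218.176.128)


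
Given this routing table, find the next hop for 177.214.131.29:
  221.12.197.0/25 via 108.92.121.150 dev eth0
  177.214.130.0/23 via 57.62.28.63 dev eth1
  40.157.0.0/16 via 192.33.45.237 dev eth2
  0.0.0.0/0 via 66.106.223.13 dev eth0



Longest prefix match for 177.214.131.29:
  /25 221.12.197.0: no
  /23 177.214.130.0: MATCH
  /16 40.157.0.0: no
  /0 0.0.0.0: MATCH
Selected: next-hop 57.62.28.63 via eth1 (matched /23)


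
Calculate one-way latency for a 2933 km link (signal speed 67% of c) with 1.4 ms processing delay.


Speed = 0.67 * 3e5 km/s = 201000 km/s
Propagation delay = 2933 / 201000 = 0.0146 s = 14.592 ms
Processing delay = 1.4 ms
Total one-way latency = 15.992 ms


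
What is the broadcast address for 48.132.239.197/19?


Network: 48.132.224.0/19
Host bits = 13
Set all host bits to 1:
Broadcast: 48.132.255.255


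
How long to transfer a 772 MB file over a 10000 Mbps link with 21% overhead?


Effective throughput = 10000 * (1 - 21/100) = 7900 Mbps
File size in Mb = 772 * 8 = 6176 Mb
Time = 6176 / 7900
Time = 0.7818 seconds


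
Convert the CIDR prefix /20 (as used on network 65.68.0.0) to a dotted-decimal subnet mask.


/20 means 20 network bits, 12 host bits
Binary: 11111111111111111111000000000000
Mask: 255.255.240.0


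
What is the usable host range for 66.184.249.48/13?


Network: 66.184.0.0
Broadcast: 66.191.255.255
First usable = network + 1
Last usable = broadcast - 1
Range: 66.184.0.1 to 66.191.255.254


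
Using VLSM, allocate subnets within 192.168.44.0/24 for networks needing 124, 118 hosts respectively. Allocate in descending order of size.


124 hosts -> /25 (126 usable): 192.168.44.0/25
118 hosts -> /25 (126 usable): 192.168.44.128/25
Allocation: 192.168.44.0/25 (124 hosts, 126 usable); 192.168.44.128/25 (118 hosts, 126 usable)


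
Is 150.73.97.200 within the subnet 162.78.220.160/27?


Subnet network: 162.78.220.160
Test IP AND mask: 150.73.97.192
No, 150.73.97.200 is not in 162.78.220.160/27


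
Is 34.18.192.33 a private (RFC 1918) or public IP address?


RFC 1918 private ranges:
  10.0.0.0/8 (10.0.0.0 - 10.255.255.255)
  172.16.0.0/12 (172.16.0.0 - 172.31.255.255)
  192.168.0.0/16 (192.168.0.0 - 192.168.255.255)
Public (not in any RFC 1918 range)


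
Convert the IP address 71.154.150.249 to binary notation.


71 = 01000111
154 = 10011010
150 = 10010110
249 = 11111001
Binary: 01000111.10011010.10010110.11111001


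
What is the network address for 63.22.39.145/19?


IP:   00111111.00010110.00100111.10010001
Mask: 11111111.11111111.11100000.00000000
AND operation:
Net:  00111111.00010110.00100000.00000000
Network: 63.22.32.0/19


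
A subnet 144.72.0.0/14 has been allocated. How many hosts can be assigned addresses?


Host bits = 32 - 14 = 18
Total addresses = 2^18 = 262144
Usable = total - 2 (network and broadcast)
Usable hosts: 262142


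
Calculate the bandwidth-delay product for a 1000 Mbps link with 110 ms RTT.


BDP = bandwidth * RTT
= 1000 Mbps * 110 ms
= 1000 * 1e6 * 110 / 1000 bits
= 110000000 bits
= 13750000 bytes
= 13427.7344 KB
BDP = 110000000 bits (13750000 bytes)


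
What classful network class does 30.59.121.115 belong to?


First octet: 30
Binary: 00011110
0xxxxxxx -> Class A (1-126)
Class A, default mask 255.0.0.0 (/8)


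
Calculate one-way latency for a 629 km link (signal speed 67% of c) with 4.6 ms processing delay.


Speed = 0.67 * 3e5 km/s = 201000 km/s
Propagation delay = 629 / 201000 = 0.0031 s = 3.1294 ms
Processing delay = 4.6 ms
Total one-way latency = 7.7294 ms


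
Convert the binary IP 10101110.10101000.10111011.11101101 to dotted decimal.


10101110 = 174
10101000 = 168
10111011 = 187
11101101 = 237
IP: 174.168.187.237


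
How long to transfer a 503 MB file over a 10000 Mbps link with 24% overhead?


Effective throughput = 10000 * (1 - 24/100) = 7600 Mbps
File size in Mb = 503 * 8 = 4024 Mb
Time = 4024 / 7600
Time = 0.5295 seconds


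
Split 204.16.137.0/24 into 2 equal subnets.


New prefix = 24 + 1 = 25
Each subnet has 128 addresses
  204.16.137.0/25
  204.16.137.128/25
Subnets: 204.16.137.0/25, 204.16.137.128/25


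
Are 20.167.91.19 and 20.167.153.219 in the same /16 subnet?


Mask: 255.255.0.0
20.167.91.19 AND mask = 20.167.0.0
20.167.153.219 AND mask = 20.167.0.0
Yes, same subnet (20.167.0.0)


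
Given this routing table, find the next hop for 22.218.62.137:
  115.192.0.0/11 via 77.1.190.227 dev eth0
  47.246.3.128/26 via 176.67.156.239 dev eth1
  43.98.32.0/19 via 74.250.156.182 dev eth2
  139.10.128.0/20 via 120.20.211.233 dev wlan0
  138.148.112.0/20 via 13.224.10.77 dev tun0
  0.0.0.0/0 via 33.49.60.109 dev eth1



Longest prefix match for 22.218.62.137:
  /11 115.192.0.0: no
  /26 47.246.3.128: no
  /19 43.98.32.0: no
  /20 139.10.128.0: no
  /20 138.148.112.0: no
  /0 0.0.0.0: MATCH
Selected: next-hop 33.49.60.109 via eth1 (matched /0)


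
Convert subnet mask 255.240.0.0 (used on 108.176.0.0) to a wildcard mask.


Subnet mask: 255.240.0.0
Wildcard = 255.255.255.255 - subnet mask
255 - 255 = 0
255 - 240 = 15
255 - 0 = 255
255 - 0 = 255
Wildcard: 0.15.255.255


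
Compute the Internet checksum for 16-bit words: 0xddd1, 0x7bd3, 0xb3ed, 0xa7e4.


Sum all words (with carry folding):
+ 0xddd1 = 0xddd1
+ 0x7bd3 = 0x59a5
+ 0xb3ed = 0x0d93
+ 0xa7e4 = 0xb577
One's complement: ~0xb577
Checksum = 0x4a88


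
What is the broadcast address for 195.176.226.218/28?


Network: 195.176.226.208/28
Host bits = 4
Set all host bits to 1:
Broadcast: 195.176.226.223


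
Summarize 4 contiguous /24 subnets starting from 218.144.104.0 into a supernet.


Original prefix: /24
Number of subnets: 4 = 2^2
New prefix = 24 - 2 = 22
Supernet: 218.144.104.0/22


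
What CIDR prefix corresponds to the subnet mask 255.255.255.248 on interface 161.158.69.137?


Binary: 11111111.11111111.11111111.11111000
Count leading 1s
Prefix: /29


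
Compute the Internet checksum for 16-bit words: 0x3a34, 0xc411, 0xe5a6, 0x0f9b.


Sum all words (with carry folding):
+ 0x3a34 = 0x3a34
+ 0xc411 = 0xfe45
+ 0xe5a6 = 0xe3ec
+ 0x0f9b = 0xf387
One's complement: ~0xf387
Checksum = 0x0c78


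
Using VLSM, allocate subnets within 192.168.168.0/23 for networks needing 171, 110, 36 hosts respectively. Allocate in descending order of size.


171 hosts -> /24 (254 usable): 192.168.168.0/24
110 hosts -> /25 (126 usable): 192.168.169.0/25
36 hosts -> /26 (62 usable): 192.168.169.128/26
Allocation: 192.168.168.0/24 (171 hosts, 254 usable); 192.168.169.0/25 (110 hosts, 126 usable); 192.168.169.128/26 (36 hosts, 62 usable)


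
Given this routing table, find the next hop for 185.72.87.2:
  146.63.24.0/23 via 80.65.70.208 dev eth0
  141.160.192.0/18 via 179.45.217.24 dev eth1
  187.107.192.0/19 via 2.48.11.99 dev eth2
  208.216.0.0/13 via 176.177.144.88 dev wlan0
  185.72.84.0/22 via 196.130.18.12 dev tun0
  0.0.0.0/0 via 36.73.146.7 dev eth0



Longest prefix match for 185.72.87.2:
  /23 146.63.24.0: no
  /18 141.160.192.0: no
  /19 187.107.192.0: no
  /13 208.216.0.0: no
  /22 185.72.84.0: MATCH
  /0 0.0.0.0: MATCH
Selected: next-hop 196.130.18.12 via tun0 (matched /22)


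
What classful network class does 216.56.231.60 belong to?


First octet: 216
Binary: 11011000
110xxxxx -> Class C (192-223)
Class C, default mask 255.255.255.0 (/24)


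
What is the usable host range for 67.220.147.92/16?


Network: 67.220.0.0
Broadcast: 67.220.255.255
First usable = network + 1
Last usable = broadcast - 1
Range: 67.220.0.1 to 67.220.255.254


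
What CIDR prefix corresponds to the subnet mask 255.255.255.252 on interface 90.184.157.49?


Binary: 11111111.11111111.11111111.11111100
Count leading 1s
Prefix: /30


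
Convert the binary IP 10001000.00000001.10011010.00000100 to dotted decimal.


10001000 = 136
00000001 = 1
10011010 = 154
00000100 = 4
IP: 136.1.154.4


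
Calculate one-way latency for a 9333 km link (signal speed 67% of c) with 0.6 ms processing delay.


Speed = 0.67 * 3e5 km/s = 201000 km/s
Propagation delay = 9333 / 201000 = 0.0464 s = 46.4328 ms
Processing delay = 0.6 ms
Total one-way latency = 47.0328 ms


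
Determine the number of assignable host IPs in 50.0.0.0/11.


Host bits = 32 - 11 = 21
Total addresses = 2^21 = 2097152
Usable = total - 2 (network and broadcast)
Usable hosts: 2097150


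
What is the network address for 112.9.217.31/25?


IP:   01110000.00001001.11011001.00011111
Mask: 11111111.11111111.11111111.10000000
AND operation:
Net:  01110000.00001001.11011001.00000000
Network: 112.9.217.0/25


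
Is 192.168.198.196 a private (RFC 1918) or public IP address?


RFC 1918 private ranges:
  10.0.0.0/8 (10.0.0.0 - 10.255.255.255)
  172.16.0.0/12 (172.16.0.0 - 172.31.255.255)
  192.168.0.0/16 (192.168.0.0 - 192.168.255.255)
Private (in 192.168.0.0/16)


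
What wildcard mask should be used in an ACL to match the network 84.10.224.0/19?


Subnet mask: 255.255.224.0
Wildcard = 255.255.255.255 - subnet mask
255 - 255 = 0
255 - 255 = 0
255 - 224 = 31
255 - 0 = 255
Wildcard: 0.0.31.255


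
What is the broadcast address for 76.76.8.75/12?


Network: 76.64.0.0/12
Host bits = 20
Set all host bits to 1:
Broadcast: 76.79.255.255


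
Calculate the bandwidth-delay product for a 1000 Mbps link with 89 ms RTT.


BDP = bandwidth * RTT
= 1000 Mbps * 89 ms
= 1000 * 1e6 * 89 / 1000 bits
= 89000000 bits
= 11125000 bytes
= 10864.2578 KB
BDP = 89000000 bits (11125000 bytes)


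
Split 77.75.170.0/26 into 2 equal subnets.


New prefix = 26 + 1 = 27
Each subnet has 32 addresses
  77.75.170.0/27
  77.75.170.32/27
Subnets: 77.75.170.0/27, 77.75.170.32/27


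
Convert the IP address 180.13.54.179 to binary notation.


180 = 10110100
13 = 00001101
54 = 00110110
179 = 10110011
Binary: 10110100.00001101.00110110.10110011


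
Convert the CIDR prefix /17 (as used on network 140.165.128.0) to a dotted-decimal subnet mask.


/17 means 17 network bits, 15 host bits
Binary: 11111111111111111000000000000000
Mask: 255.255.128.0


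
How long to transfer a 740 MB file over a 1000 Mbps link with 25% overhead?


Effective throughput = 1000 * (1 - 25/100) = 750 Mbps
File size in Mb = 740 * 8 = 5920 Mb
Time = 5920 / 750
Time = 7.8933 seconds


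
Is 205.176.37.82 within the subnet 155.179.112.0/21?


Subnet network: 155.179.112.0
Test IP AND mask: 205.176.32.0
No, 205.176.37.82 is not in 155.179.112.0/21


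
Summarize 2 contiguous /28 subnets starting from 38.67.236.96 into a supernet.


Original prefix: /28
Number of subnets: 2 = 2^1
New prefix = 28 - 1 = 27
Supernet: 38.67.236.96/27


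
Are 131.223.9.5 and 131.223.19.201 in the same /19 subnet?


Mask: 255.255.224.0
131.223.9.5 AND mask = 131.223.0.0
131.223.19.201 AND mask = 131.223.0.0
Yes, same subnet (131.223.0.0)


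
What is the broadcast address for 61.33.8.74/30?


Network: 61.33.8.72/30
Host bits = 2
Set all host bits to 1:
Broadcast: 61.33.8.75


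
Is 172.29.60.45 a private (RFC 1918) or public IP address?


RFC 1918 private ranges:
  10.0.0.0/8 (10.0.0.0 - 10.255.255.255)
  172.16.0.0/12 (172.16.0.0 - 172.31.255.255)
  192.168.0.0/16 (192.168.0.0 - 192.168.255.255)
Private (in 172.16.0.0/12)


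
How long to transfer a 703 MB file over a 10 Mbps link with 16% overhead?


Effective throughput = 10 * (1 - 16/100) = 8.4 Mbps
File size in Mb = 703 * 8 = 5624 Mb
Time = 5624 / 8.4
Time = 669.5238 seconds


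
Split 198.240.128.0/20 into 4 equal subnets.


New prefix = 20 + 2 = 22
Each subnet has 1024 addresses
  198.240.128.0/22
  198.240.132.0/22
  198.240.136.0/22
  198.240.140.0/22
Subnets: 198.240.128.0/22, 198.240.132.0/22, 198.240.136.0/22, 198.240.140.0/22


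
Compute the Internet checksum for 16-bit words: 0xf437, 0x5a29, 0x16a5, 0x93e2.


Sum all words (with carry folding):
+ 0xf437 = 0xf437
+ 0x5a29 = 0x4e61
+ 0x16a5 = 0x6506
+ 0x93e2 = 0xf8e8
One's complement: ~0xf8e8
Checksum = 0x0717


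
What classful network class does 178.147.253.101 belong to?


First octet: 178
Binary: 10110010
10xxxxxx -> Class B (128-191)
Class B, default mask 255.255.0.0 (/16)


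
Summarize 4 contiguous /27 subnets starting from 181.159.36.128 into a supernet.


Original prefix: /27
Number of subnets: 4 = 2^2
New prefix = 27 - 2 = 25
Supernet: 181.159.36.128/25


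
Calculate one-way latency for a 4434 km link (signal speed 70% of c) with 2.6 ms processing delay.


Speed = 0.7 * 3e5 km/s = 210000 km/s
Propagation delay = 4434 / 210000 = 0.0211 s = 21.1143 ms
Processing delay = 2.6 ms
Total one-way latency = 23.7143 ms


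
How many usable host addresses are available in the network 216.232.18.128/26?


Host bits = 32 - 26 = 6
Total addresses = 2^6 = 64
Usable = total - 2 (network and broadcast)
Usable hosts: 62


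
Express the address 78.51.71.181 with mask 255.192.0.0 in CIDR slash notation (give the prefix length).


Binary: 11111111.11000000.00000000.00000000
Count leading 1s
Prefix: /10


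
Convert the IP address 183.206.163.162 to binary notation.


183 = 10110111
206 = 11001110
163 = 10100011
162 = 10100010
Binary: 10110111.11001110.10100011.10100010


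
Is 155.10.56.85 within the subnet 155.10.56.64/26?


Subnet network: 155.10.56.64
Test IP AND mask: 155.10.56.64
Yes, 155.10.56.85 is in 155.10.56.64/26


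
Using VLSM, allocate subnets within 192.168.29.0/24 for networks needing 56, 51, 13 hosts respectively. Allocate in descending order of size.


56 hosts -> /26 (62 usable): 192.168.29.0/26
51 hosts -> /26 (62 usable): 192.168.29.64/26
13 hosts -> /28 (14 usable): 192.168.29.128/28
Allocation: 192.168.29.0/26 (56 hosts, 62 usable); 192.168.29.64/26 (51 hosts, 62 usable); 192.168.29.128/28 (13 hosts, 14 usable)


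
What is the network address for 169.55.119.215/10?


IP:   10101001.00110111.01110111.11010111
Mask: 11111111.11000000.00000000.00000000
AND operation:
Net:  10101001.00000000.00000000.00000000
Network: 169.0.0.0/10


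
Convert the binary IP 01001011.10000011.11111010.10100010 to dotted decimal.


01001011 = 75
10000011 = 131
11111010 = 250
10100010 = 162
IP: 75.131.250.162


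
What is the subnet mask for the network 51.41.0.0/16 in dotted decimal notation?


/16 means 16 network bits, 16 host bits
Binary: 11111111111111110000000000000000
Mask: 255.255.0.0


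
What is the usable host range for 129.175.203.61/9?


Network: 129.128.0.0
Broadcast: 129.255.255.255
First usable = network + 1
Last usable = broadcast - 1
Range: 129.128.0.1 to 129.255.255.254


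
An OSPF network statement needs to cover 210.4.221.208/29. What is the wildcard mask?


Subnet mask: 255.255.255.248
Wildcard = 255.255.255.255 - subnet mask
255 - 255 = 0
255 - 255 = 0
255 - 255 = 0
255 - 248 = 7
Wildcard: 0.0.0.7


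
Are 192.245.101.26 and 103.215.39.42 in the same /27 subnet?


Mask: 255.255.255.224
192.245.101.26 AND mask = 192.245.101.0
103.215.39.42 AND mask = 103.215.39.32
No, different subnets (192.245.101.0 vs 103.215.39.32)


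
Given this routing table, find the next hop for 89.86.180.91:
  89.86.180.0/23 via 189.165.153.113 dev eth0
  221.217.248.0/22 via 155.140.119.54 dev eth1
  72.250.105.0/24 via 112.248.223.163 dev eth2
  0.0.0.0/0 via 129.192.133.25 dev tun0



Longest prefix match for 89.86.180.91:
  /23 89.86.180.0: MATCH
  /22 221.217.248.0: no
  /24 72.250.105.0: no
  /0 0.0.0.0: MATCH
Selected: next-hop 189.165.153.113 via eth0 (matched /23)


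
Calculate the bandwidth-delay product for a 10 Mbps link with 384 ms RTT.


BDP = bandwidth * RTT
= 10 Mbps * 384 ms
= 10 * 1e6 * 384 / 1000 bits
= 3840000 bits
= 480000 bytes
= 468.75 KB
BDP = 3840000 bits (480000 bytes)


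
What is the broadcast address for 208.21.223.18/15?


Network: 208.20.0.0/15
Host bits = 17
Set all host bits to 1:
Broadcast: 208.21.255.255


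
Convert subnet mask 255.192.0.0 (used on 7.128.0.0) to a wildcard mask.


Subnet mask: 255.192.0.0
Wildcard = 255.255.255.255 - subnet mask
255 - 255 = 0
255 - 192 = 63
255 - 0 = 255
255 - 0 = 255
Wildcard: 0.63.255.255


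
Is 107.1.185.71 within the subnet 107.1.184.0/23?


Subnet network: 107.1.184.0
Test IP AND mask: 107.1.184.0
Yes, 107.1.185.71 is in 107.1.184.0/23


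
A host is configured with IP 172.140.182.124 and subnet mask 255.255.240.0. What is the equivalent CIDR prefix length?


Binary: 11111111.11111111.11110000.00000000
Count leading 1s
Prefix: /20


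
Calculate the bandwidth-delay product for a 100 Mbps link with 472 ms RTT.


BDP = bandwidth * RTT
= 100 Mbps * 472 ms
= 100 * 1e6 * 472 / 1000 bits
= 47200000 bits
= 5900000 bytes
= 5761.7188 KB
BDP = 47200000 bits (5900000 bytes)


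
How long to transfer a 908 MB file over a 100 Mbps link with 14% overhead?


Effective throughput = 100 * (1 - 14/100) = 86 Mbps
File size in Mb = 908 * 8 = 7264 Mb
Time = 7264 / 86
Time = 84.4651 seconds


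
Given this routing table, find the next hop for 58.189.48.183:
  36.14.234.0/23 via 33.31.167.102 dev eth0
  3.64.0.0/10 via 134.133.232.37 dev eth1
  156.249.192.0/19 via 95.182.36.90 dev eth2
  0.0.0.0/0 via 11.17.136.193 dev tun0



Longest prefix match for 58.189.48.183:
  /23 36.14.234.0: no
  /10 3.64.0.0: no
  /19 156.249.192.0: no
  /0 0.0.0.0: MATCH
Selected: next-hop 11.17.136.193 via tun0 (matched /0)
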